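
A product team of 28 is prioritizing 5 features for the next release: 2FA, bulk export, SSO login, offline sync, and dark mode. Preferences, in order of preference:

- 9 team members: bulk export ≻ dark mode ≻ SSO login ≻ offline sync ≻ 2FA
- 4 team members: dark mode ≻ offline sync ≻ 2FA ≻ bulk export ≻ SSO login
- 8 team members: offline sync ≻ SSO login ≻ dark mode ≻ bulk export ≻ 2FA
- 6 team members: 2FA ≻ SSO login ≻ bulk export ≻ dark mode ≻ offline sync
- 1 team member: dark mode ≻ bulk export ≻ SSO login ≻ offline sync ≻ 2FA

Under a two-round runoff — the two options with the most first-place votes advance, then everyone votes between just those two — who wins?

bulk export

Round 1 first-place votes: 2FA 6, bulk export 9, SSO login 0, offline sync 8, dark mode 5.
bulk export and offline sync advance.
Runoff: bulk export is preferred to offline sync by 16 voters; offline sync by 12.
bulk export wins the runoff.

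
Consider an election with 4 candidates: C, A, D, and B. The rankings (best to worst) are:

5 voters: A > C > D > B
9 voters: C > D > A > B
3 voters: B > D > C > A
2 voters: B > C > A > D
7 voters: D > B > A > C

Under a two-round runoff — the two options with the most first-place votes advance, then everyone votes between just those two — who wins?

Round 1 first-place votes: C 9, A 5, D 7, B 5.
C and D advance.
Runoff: C is preferred to D by 16 voters; D by 10.
C wins the runoff.

C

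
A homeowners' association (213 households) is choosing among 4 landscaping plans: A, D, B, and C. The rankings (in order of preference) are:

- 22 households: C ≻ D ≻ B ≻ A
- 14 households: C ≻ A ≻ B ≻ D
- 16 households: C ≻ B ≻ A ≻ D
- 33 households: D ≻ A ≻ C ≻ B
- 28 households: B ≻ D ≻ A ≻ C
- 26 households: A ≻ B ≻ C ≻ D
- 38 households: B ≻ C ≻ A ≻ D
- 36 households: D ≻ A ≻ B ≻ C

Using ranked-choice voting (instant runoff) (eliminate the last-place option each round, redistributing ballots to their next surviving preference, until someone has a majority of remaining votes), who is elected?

Round 1: A 26, D 69, B 66, C 52. Eliminate A.
Round 2: D 69, B 92, C 52. Eliminate C.
Round 3: D 91, B 122. B has a majority.

B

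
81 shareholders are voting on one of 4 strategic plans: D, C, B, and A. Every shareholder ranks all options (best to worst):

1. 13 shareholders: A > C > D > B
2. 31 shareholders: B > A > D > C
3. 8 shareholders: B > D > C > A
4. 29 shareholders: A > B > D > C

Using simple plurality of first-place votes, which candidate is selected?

First-place votes: D 0, C 0, B 39, A 42.
A has the most first-place votes.

A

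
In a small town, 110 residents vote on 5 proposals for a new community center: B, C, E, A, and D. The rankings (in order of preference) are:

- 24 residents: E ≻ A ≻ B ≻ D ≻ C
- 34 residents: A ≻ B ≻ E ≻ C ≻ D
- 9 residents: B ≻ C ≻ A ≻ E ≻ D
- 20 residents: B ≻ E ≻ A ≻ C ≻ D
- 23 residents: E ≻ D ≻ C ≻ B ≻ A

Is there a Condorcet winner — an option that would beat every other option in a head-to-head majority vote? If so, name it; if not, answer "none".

none

Checking pairwise contests:
A beats B 58–52.
B beats C 87–23.
B beats E 63–47.
E beats A 67–43.
B beats D 87–23.
Every option loses at least one head-to-head, so there is no Condorcet winner.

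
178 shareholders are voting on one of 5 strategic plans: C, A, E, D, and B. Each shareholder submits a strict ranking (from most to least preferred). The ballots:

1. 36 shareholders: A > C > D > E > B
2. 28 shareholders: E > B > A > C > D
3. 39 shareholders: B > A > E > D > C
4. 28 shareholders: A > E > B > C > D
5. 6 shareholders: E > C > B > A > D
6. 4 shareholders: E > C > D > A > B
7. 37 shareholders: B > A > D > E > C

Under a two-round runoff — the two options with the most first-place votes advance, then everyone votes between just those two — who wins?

B

Round 1 first-place votes: C 0, A 64, E 38, D 0, B 76.
B and A advance.
Runoff: B is preferred to A by 110 voters; A by 68.
B wins the runoff.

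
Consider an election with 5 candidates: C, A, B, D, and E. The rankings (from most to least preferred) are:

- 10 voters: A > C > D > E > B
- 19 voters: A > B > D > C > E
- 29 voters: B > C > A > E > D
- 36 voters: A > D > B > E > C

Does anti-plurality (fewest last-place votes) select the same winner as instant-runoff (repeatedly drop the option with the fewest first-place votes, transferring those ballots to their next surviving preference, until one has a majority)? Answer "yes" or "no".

yes

Anti-plurality — last-place votes: C 36, A 0, B 10, D 29, E 19. Winner: A.
Instant-runoff — R1 C 0, A 65, B 29, D 0, E 0 (A winner). Winner: A.
The two methods agree.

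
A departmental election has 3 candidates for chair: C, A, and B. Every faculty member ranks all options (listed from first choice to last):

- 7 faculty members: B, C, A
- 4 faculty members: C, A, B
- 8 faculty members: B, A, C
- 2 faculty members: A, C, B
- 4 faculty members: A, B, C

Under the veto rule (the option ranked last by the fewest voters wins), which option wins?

Last-place votes: C 12, A 7, B 6.
B is ranked last by the fewest voters, so B wins.

B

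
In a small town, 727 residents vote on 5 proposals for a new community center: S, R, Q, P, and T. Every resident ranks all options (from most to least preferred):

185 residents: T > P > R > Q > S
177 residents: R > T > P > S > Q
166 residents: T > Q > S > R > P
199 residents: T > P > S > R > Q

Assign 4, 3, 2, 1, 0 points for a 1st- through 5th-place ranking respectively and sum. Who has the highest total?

T

S: 185·0 + 177·1 + 166·2 + 199·2 = 907
R: 185·2 + 177·4 + 166·1 + 199·1 = 1443
Q: 185·1 + 177·0 + 166·3 + 199·0 = 683
P: 185·3 + 177·2 + 166·0 + 199·3 = 1506
T: 185·4 + 177·3 + 166·4 + 199·4 = 2731
T has the highest Borda score (2731).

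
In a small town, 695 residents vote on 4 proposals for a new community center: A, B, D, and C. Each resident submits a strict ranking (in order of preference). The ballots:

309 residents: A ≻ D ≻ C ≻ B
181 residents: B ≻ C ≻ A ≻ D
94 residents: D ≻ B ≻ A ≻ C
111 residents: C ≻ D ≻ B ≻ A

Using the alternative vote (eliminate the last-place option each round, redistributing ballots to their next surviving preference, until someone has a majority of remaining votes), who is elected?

Round 1: A 309, B 181, D 94, C 111. Eliminate D.
Round 2: A 309, B 275, C 111. Eliminate C.
Round 3: A 309, B 386. B has a majority.

B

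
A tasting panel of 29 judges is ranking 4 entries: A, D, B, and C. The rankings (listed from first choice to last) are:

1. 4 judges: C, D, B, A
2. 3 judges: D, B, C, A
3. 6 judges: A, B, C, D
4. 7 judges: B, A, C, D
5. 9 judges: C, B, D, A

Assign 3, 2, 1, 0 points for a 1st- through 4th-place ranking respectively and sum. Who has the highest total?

B

A: 4·0 + 3·0 + 6·3 + 7·2 + 9·0 = 32
D: 4·2 + 3·3 + 6·0 + 7·0 + 9·1 = 26
B: 4·1 + 3·2 + 6·2 + 7·3 + 9·2 = 61
C: 4·3 + 3·1 + 6·1 + 7·1 + 9·3 = 55
B has the highest Borda score (61).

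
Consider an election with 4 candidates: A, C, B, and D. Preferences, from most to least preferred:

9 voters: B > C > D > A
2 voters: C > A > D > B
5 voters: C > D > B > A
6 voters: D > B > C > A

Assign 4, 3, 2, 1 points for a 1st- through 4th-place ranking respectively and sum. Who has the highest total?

C

A: 9·1 + 2·3 + 5·1 + 6·1 = 26
C: 9·3 + 2·4 + 5·4 + 6·2 = 67
B: 9·4 + 2·1 + 5·2 + 6·3 = 66
D: 9·2 + 2·2 + 5·3 + 6·4 = 61
C has the highest Borda score (67).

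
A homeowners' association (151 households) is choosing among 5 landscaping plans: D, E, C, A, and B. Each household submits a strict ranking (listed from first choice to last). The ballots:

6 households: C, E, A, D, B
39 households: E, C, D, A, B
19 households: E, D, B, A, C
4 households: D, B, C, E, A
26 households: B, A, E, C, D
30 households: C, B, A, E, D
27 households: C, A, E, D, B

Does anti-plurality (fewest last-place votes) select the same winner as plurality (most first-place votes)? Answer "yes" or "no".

Anti-plurality — last-place votes: D 56, E 0, C 19, A 4, B 72. Winner: E.
Plurality — first-place votes: D 4, E 58, C 63, A 0, B 26. Winner: C.
The two methods disagree.

no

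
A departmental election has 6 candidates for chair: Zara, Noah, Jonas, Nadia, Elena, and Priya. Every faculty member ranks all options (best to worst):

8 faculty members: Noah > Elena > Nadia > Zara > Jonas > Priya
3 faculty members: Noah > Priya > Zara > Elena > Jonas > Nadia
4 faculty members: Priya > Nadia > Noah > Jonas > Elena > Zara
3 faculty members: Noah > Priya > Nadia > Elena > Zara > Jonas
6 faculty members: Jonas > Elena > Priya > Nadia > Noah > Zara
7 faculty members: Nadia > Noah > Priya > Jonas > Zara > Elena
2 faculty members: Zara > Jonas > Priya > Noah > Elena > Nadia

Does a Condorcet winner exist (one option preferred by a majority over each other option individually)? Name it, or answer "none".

Checking pairwise contests:
Noah beats Zara 31–2.
Nadia beats Noah 17–16.
Noah beats Jonas 25–8.
Elena beats Nadia 19–14.
Noah beats Elena 27–6.
Noah beats Priya 21–12.
Every option loses at least one head-to-head, so there is no Condorcet winner.

none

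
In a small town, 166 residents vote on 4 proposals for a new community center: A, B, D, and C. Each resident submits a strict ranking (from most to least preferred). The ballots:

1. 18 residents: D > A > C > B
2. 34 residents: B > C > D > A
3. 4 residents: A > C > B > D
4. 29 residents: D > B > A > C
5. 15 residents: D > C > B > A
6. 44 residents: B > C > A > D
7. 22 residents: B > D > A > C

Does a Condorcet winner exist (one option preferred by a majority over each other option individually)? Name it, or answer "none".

B vs A: 144–22 for B.
B vs D: 104–62 for B.
B vs C: 129–37 for B.
B beats every other option head-to-head.

B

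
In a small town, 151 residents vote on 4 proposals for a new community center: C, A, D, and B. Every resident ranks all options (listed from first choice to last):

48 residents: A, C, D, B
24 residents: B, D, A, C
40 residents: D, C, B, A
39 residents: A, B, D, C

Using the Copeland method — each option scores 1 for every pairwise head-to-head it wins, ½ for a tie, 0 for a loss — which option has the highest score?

A

C: beats B; loses to A and D → score 1.
A: beats C, D, and B → score 3.
D: beats C and B; loses to A → score 2.
B: loses to C, A, and D → score 0.
A has the best pairwise record.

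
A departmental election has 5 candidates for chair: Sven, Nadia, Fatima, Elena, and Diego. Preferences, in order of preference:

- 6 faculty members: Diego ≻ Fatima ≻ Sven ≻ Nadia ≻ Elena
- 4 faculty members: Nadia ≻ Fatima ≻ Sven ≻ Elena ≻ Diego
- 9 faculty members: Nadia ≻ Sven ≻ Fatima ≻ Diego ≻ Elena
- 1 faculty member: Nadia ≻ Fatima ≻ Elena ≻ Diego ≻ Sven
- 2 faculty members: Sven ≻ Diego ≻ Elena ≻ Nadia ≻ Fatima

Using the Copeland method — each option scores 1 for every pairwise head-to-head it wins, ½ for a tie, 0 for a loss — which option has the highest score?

Nadia

Sven: beats Elena and Diego; ties Fatima; loses to Nadia → score 2.5.
Nadia: beats Sven, Fatima, Elena, and Diego → score 4.
Fatima: beats Elena and Diego; ties Sven; loses to Nadia → score 2.5.
Elena: loses to Sven, Nadia, Fatima, and Diego → score 0.
Diego: beats Elena; loses to Sven, Nadia, and Fatima → score 1.
Nadia has the best pairwise record.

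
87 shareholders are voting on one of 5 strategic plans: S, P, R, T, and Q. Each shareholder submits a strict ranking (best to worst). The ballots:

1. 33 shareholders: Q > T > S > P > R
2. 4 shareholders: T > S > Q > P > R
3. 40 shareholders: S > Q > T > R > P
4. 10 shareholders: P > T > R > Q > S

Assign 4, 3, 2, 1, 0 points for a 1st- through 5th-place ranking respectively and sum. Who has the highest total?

S: 33·2 + 4·3 + 40·4 + 10·0 = 238
P: 33·1 + 4·1 + 40·0 + 10·4 = 77
R: 33·0 + 4·0 + 40·1 + 10·2 = 60
T: 33·3 + 4·4 + 40·2 + 10·3 = 225
Q: 33·4 + 4·2 + 40·3 + 10·1 = 270
Q has the highest Borda score (270).

Q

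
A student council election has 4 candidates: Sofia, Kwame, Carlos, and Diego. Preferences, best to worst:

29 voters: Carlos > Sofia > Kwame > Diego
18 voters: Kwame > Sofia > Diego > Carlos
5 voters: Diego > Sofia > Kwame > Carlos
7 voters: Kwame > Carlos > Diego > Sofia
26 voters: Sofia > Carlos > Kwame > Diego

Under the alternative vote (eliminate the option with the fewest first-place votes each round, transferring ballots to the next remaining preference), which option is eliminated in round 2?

Round 1: Sofia 26, Kwame 25, Carlos 29, Diego 5. Eliminate Diego.
Round 2: Sofia 31, Kwame 25, Carlos 29. Eliminate Kwame.

Kwame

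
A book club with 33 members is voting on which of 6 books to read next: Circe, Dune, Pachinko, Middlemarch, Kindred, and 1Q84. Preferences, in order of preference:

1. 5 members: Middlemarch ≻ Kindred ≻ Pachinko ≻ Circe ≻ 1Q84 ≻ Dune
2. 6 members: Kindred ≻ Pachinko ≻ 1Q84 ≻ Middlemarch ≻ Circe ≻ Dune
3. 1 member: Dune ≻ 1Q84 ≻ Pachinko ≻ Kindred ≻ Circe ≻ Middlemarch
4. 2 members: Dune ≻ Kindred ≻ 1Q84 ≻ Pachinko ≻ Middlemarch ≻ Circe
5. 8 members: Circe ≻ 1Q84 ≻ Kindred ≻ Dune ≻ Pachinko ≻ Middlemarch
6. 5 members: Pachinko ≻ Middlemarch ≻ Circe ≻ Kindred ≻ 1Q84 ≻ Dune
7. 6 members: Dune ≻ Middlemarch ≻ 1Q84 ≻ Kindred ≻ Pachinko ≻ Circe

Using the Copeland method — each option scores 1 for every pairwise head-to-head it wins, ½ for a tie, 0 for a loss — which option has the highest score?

Circe: beats Dune and 1Q84; loses to Pachinko, Middlemarch, and Kindred → score 2.
Dune: beats Pachinko and Middlemarch; loses to Circe, Kindred, and 1Q84 → score 2.
Pachinko: beats Circe and Middlemarch; loses to Dune, Kindred, and 1Q84 → score 2.
Middlemarch: beats Circe; loses to Dune, Pachinko, Kindred, and 1Q84 → score 1.
Kindred: beats Circe, Dune, Pachinko, Middlemarch, and 1Q84 → score 5.
1Q84: beats Dune, Pachinko, and Middlemarch; loses to Circe and Kindred → score 3.
Kindred has the best pairwise record.

Kindred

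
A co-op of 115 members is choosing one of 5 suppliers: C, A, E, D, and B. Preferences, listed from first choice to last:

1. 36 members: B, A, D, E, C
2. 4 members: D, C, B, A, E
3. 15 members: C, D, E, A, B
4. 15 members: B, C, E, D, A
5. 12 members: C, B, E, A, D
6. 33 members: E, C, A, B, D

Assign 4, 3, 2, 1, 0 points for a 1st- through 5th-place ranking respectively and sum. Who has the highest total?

B

C: 36·0 + 4·3 + 15·4 + 15·3 + 12·4 + 33·3 = 264
A: 36·3 + 4·1 + 15·1 + 15·0 + 12·1 + 33·2 = 205
E: 36·1 + 4·0 + 15·2 + 15·2 + 12·2 + 33·4 = 252
D: 36·2 + 4·4 + 15·3 + 15·1 + 12·0 + 33·0 = 148
B: 36·4 + 4·2 + 15·0 + 15·4 + 12·3 + 33·1 = 281
B has the highest Borda score (281).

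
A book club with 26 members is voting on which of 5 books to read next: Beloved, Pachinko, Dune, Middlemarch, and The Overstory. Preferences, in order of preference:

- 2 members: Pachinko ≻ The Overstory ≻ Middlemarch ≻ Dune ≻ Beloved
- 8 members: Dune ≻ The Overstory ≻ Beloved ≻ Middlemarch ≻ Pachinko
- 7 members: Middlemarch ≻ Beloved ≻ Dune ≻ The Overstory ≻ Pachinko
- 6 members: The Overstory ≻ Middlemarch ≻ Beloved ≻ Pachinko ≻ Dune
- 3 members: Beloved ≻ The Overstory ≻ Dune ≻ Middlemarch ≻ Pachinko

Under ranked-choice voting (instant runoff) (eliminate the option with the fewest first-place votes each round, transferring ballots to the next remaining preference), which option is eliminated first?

Pachinko

Round 1: Beloved 3, Pachinko 2, Dune 8, Middlemarch 7, The Overstory 6. Eliminate Pachinko.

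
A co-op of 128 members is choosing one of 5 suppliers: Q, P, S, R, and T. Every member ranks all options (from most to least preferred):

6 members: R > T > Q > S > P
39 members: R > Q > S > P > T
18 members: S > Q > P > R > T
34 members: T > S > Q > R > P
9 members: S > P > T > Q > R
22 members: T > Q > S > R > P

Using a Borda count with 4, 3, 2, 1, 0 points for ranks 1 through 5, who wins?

Q: 6·2 + 39·3 + 18·3 + 34·2 + 9·1 + 22·3 = 326
P: 6·0 + 39·1 + 18·2 + 34·0 + 9·3 + 22·0 = 102
S: 6·1 + 39·2 + 18·4 + 34·3 + 9·4 + 22·2 = 338
R: 6·4 + 39·4 + 18·1 + 34·1 + 9·0 + 22·1 = 254
T: 6·3 + 39·0 + 18·0 + 34·4 + 9·2 + 22·4 = 260
S has the highest Borda score (338).

S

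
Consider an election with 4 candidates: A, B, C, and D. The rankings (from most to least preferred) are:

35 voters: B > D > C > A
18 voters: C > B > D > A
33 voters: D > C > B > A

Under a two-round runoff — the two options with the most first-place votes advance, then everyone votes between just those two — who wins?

Round 1 first-place votes: A 0, B 35, C 18, D 33.
B and D advance.
Runoff: B is preferred to D by 53 voters; D by 33.
B wins the runoff.

B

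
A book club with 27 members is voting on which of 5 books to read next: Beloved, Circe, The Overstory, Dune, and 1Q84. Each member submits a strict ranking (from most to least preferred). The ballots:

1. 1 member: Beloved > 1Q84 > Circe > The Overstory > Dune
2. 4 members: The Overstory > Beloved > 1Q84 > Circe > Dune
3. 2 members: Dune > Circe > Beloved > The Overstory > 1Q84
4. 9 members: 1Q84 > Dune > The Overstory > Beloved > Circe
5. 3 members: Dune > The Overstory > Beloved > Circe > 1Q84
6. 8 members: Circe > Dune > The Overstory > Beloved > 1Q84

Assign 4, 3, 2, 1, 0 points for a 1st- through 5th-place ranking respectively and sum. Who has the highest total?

Beloved: 1·4 + 4·3 + 2·2 + 9·1 + 3·2 + 8·1 = 43
Circe: 1·2 + 4·1 + 2·3 + 9·0 + 3·1 + 8·4 = 47
The Overstory: 1·1 + 4·4 + 2·1 + 9·2 + 3·3 + 8·2 = 62
Dune: 1·0 + 4·0 + 2·4 + 9·3 + 3·4 + 8·3 = 71
1Q84: 1·3 + 4·2 + 2·0 + 9·4 + 3·0 + 8·0 = 47
Dune has the highest Borda score (71).

Dune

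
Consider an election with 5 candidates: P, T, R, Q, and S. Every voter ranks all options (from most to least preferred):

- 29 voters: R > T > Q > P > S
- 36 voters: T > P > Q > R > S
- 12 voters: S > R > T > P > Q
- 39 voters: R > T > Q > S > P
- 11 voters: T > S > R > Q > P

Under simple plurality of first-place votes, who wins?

First-place votes: P 0, T 47, R 68, Q 0, S 12.
R has the most first-place votes.

R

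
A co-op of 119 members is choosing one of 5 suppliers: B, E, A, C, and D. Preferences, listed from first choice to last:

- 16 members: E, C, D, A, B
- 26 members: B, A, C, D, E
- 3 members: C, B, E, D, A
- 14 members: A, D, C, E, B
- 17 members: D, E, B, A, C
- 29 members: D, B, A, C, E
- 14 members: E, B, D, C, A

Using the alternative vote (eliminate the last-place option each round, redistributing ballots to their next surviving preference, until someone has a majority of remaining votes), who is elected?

Round 1: B 26, E 30, A 14, C 3, D 46. Eliminate C.
Round 2: B 29, E 30, A 14, D 46. Eliminate A.
Round 3: B 29, E 30, D 60. D has a majority.

D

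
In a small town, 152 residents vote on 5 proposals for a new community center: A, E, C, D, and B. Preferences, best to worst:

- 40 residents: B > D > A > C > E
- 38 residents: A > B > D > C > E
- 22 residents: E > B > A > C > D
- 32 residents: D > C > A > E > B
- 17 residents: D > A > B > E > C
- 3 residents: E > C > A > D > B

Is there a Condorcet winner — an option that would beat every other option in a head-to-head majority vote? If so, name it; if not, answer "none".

none

Checking pairwise contests:
D beats A 89–63.
A beats E 127–25.
A beats C 117–35.
B beats D 100–52.
A beats B 90–62.
Every option loses at least one head-to-head, so there is no Condorcet winner.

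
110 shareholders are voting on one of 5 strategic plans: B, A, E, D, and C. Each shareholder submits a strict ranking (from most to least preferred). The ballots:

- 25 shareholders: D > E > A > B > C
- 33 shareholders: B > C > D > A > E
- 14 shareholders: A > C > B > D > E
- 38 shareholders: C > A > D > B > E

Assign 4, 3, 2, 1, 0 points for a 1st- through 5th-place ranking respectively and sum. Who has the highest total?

C

B: 25·1 + 33·4 + 14·2 + 38·1 = 223
A: 25·2 + 33·1 + 14·4 + 38·3 = 253
E: 25·3 + 33·0 + 14·0 + 38·0 = 75
D: 25·4 + 33·2 + 14·1 + 38·2 = 256
C: 25·0 + 33·3 + 14·3 + 38·4 = 293
C has the highest Borda score (293).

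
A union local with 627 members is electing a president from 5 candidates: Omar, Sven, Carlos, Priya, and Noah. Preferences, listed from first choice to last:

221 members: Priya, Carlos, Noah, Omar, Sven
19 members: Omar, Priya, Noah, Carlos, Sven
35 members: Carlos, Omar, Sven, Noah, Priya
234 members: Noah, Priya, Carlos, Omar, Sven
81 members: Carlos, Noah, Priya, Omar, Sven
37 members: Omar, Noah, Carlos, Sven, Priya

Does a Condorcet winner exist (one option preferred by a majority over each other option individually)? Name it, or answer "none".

none

Checking pairwise contests:
Carlos beats Omar 571–56.
Omar beats Sven 627–0.
Priya beats Carlos 474–153.
Noah beats Priya 387–240.
Carlos beats Noah 337–290.
Every option loses at least one head-to-head, so there is no Condorcet winner.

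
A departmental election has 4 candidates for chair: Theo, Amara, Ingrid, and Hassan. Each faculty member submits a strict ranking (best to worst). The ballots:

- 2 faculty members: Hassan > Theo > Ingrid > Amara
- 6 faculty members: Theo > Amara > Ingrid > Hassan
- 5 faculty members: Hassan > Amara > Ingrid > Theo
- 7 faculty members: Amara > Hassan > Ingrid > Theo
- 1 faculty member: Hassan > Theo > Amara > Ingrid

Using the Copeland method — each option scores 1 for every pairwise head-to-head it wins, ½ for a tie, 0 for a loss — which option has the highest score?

Amara

Theo: loses to Amara, Ingrid, and Hassan → score 0.
Amara: beats Theo, Ingrid, and Hassan → score 3.
Ingrid: beats Theo; loses to Amara and Hassan → score 1.
Hassan: beats Theo and Ingrid; loses to Amara → score 2.
Amara has the best pairwise record.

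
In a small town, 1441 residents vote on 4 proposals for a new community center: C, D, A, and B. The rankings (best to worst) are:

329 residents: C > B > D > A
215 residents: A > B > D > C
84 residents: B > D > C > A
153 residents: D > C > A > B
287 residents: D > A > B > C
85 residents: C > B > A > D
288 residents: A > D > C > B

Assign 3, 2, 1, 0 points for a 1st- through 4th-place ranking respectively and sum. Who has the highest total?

C: 329·3 + 215·0 + 84·1 + 153·2 + 287·0 + 85·3 + 288·1 = 1920
D: 329·1 + 215·1 + 84·2 + 153·3 + 287·3 + 85·0 + 288·2 = 2608
A: 329·0 + 215·3 + 84·0 + 153·1 + 287·2 + 85·1 + 288·3 = 2321
B: 329·2 + 215·2 + 84·3 + 153·0 + 287·1 + 85·2 + 288·0 = 1797
D has the highest Borda score (2608).

D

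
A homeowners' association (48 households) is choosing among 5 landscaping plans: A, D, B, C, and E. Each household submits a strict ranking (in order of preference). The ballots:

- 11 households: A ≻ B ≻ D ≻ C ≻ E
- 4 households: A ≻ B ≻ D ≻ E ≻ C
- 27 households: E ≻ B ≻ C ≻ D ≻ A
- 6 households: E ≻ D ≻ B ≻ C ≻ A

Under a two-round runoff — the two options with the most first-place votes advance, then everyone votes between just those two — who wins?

Round 1 first-place votes: A 15, D 0, B 0, C 0, E 33.
E and A advance.
Runoff: E is preferred to A by 33 voters; A by 15.
E wins the runoff.

E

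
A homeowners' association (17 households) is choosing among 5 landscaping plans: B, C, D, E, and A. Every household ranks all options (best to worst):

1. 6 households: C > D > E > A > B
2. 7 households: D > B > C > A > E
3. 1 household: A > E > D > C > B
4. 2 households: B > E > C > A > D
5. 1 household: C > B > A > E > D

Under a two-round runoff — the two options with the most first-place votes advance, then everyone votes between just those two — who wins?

C

Round 1 first-place votes: B 2, C 7, D 7, E 0, A 1.
D and C advance.
Runoff: D is preferred to C by 8 voters; C by 9.
C wins the runoff.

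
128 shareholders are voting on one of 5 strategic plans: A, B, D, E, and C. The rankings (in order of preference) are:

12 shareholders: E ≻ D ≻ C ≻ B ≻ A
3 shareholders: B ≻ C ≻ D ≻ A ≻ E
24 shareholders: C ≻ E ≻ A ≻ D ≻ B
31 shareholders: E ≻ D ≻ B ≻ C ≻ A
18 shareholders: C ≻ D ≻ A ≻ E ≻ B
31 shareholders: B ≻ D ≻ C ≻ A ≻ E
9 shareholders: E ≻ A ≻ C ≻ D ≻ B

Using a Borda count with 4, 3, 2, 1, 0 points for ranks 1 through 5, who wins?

A: 12·0 + 3·1 + 24·2 + 31·0 + 18·2 + 31·1 + 9·3 = 145
B: 12·1 + 3·4 + 24·0 + 31·2 + 18·0 + 31·4 + 9·0 = 210
D: 12·3 + 3·2 + 24·1 + 31·3 + 18·3 + 31·3 + 9·1 = 315
E: 12·4 + 3·0 + 24·3 + 31·4 + 18·1 + 31·0 + 9·4 = 298
C: 12·2 + 3·3 + 24·4 + 31·1 + 18·4 + 31·2 + 9·2 = 312
D has the highest Borda score (315).

D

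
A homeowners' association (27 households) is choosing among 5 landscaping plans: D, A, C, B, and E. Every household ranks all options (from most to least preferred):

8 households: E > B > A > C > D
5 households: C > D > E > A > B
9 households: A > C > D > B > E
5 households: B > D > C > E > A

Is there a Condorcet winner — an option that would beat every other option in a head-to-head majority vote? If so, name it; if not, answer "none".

none

Checking pairwise contests:
A beats D 17–10.
E beats A 18–9.
A beats C 17–10.
D beats B 14–13.
D beats E 19–8.
Every option loses at least one head-to-head, so there is no Condorcet winner.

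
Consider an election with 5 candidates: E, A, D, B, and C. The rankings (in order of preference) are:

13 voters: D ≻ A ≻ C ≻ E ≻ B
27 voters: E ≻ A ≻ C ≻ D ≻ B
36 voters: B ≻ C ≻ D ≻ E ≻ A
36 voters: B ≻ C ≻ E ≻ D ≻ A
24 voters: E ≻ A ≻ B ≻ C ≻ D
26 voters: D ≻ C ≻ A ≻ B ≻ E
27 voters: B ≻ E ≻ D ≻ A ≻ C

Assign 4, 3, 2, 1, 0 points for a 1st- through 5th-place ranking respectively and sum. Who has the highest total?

E: 13·1 + 27·4 + 36·1 + 36·2 + 24·4 + 26·0 + 27·3 = 406
A: 13·3 + 27·3 + 36·0 + 36·0 + 24·3 + 26·2 + 27·1 = 271
D: 13·4 + 27·1 + 36·2 + 36·1 + 24·0 + 26·4 + 27·2 = 345
B: 13·0 + 27·0 + 36·4 + 36·4 + 24·2 + 26·1 + 27·4 = 470
C: 13·2 + 27·2 + 36·3 + 36·3 + 24·1 + 26·3 + 27·0 = 398
B has the highest Borda score (470).

B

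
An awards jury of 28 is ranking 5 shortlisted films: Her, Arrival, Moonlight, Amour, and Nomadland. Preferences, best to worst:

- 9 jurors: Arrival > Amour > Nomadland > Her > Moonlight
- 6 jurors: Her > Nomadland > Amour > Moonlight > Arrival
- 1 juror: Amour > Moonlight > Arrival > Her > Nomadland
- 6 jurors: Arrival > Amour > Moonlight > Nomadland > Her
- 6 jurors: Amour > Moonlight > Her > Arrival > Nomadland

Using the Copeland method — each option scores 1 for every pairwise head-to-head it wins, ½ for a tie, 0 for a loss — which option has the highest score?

Arrival

Her: beats Moonlight; loses to Arrival, Amour, and Nomadland → score 1.
Arrival: beats Her, Moonlight, Amour, and Nomadland → score 4.
Moonlight: loses to Her, Arrival, Amour, and Nomadland → score 0.
Amour: beats Her, Moonlight, and Nomadland; loses to Arrival → score 3.
Nomadland: beats Her and Moonlight; loses to Arrival and Amour → score 2.
Arrival has the best pairwise record.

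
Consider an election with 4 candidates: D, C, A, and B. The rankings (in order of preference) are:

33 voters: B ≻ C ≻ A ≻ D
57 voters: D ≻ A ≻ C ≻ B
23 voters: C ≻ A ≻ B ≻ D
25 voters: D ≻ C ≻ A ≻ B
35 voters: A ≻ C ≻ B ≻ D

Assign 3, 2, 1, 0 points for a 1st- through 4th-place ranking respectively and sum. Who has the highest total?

D: 33·0 + 57·3 + 23·0 + 25·3 + 35·0 = 246
C: 33·2 + 57·1 + 23·3 + 25·2 + 35·2 = 312
A: 33·1 + 57·2 + 23·2 + 25·1 + 35·3 = 323
B: 33·3 + 57·0 + 23·1 + 25·0 + 35·1 = 157
A has the highest Borda score (323).

A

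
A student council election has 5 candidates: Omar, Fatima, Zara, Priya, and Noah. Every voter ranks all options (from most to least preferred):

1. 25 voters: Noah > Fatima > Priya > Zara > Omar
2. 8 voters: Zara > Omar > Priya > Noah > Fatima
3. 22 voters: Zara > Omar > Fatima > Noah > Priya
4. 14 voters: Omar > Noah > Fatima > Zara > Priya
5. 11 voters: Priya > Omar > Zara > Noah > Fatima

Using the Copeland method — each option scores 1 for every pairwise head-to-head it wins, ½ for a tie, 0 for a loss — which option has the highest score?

Zara

Omar: beats Fatima, Priya, and Noah; loses to Zara → score 3.
Fatima: beats Priya; loses to Omar, Zara, and Noah → score 1.
Zara: beats Omar, Fatima, Priya, and Noah → score 4.
Priya: loses to Omar, Fatima, Zara, and Noah → score 0.
Noah: beats Fatima and Priya; loses to Omar and Zara → score 2.
Zara has the best pairwise record.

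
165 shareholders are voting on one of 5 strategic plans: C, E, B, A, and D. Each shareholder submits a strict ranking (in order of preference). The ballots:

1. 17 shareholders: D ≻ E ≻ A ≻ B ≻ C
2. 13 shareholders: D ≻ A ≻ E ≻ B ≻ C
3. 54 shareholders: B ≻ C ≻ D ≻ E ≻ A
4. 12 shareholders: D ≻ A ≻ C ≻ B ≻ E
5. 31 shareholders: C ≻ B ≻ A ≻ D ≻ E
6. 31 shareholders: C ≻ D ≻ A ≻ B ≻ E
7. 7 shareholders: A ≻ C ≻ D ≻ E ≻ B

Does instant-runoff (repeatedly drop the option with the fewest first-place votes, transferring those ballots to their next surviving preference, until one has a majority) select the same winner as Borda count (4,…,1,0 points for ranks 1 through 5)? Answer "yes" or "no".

no

Instant-runoff — R1 C 62, E 0, B 54, A 7, D 42 (E out); R2 C 62, B 54, A 7, D 42 (A out); R3 C 69, B 54, D 42 (D out); R4 C 81, B 84 (B winner). Winner: B.
Borda — scores: C 455, E 138, B 382, A 261, D 414. Winner: C.
The two methods disagree.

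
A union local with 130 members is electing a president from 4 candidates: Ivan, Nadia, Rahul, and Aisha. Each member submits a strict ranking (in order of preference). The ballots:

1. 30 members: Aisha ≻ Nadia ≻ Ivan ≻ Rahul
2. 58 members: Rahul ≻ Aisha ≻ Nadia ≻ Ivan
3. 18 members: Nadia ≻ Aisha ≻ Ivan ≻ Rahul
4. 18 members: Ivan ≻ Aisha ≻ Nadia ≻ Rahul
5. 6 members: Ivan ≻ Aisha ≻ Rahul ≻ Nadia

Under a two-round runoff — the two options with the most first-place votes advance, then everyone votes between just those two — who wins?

Aisha

Round 1 first-place votes: Ivan 24, Nadia 18, Rahul 58, Aisha 30.
Rahul and Aisha advance.
Runoff: Rahul is preferred to Aisha by 58 voters; Aisha by 72.
Aisha wins the runoff.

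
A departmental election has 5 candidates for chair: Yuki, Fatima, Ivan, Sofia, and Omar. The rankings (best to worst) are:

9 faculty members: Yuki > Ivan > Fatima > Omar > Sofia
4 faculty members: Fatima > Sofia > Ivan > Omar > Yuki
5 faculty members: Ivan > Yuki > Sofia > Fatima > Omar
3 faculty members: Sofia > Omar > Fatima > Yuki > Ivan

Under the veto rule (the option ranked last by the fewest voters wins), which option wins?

Last-place votes: Yuki 4, Fatima 0, Ivan 3, Sofia 9, Omar 5.
Fatima is ranked last by the fewest voters, so Fatima wins.

Fatima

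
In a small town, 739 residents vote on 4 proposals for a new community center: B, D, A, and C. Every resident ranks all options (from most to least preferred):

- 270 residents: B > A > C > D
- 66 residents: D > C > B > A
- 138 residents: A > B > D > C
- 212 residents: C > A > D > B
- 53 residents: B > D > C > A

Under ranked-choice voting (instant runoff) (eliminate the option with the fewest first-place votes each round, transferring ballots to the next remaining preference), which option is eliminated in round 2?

A

Round 1: B 323, D 66, A 138, C 212. Eliminate D.
Round 2: B 323, A 138, C 278. Eliminate A.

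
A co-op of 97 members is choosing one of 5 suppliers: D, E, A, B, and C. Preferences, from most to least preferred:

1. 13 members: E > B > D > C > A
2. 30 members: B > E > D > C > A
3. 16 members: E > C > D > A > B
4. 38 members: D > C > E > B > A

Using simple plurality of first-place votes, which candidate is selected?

D

First-place votes: D 38, E 29, A 0, B 30, C 0.
D has the most first-place votes.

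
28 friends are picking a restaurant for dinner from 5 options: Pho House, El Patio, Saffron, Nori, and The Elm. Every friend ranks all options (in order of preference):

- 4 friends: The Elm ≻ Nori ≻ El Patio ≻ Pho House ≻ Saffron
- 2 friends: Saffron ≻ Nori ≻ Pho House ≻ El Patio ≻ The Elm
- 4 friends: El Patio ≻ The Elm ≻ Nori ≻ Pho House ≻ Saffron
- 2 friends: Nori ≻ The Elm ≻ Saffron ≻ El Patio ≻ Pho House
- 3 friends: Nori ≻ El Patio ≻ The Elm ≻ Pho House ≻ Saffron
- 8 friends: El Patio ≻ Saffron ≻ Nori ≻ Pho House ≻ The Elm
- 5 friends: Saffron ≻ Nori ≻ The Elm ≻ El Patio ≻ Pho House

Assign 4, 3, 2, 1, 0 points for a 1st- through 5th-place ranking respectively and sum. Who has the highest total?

Nori

Pho House: 4·1 + 2·2 + 4·1 + 2·0 + 3·1 + 8·1 + 5·0 = 23
El Patio: 4·2 + 2·1 + 4·4 + 2·1 + 3·3 + 8·4 + 5·1 = 74
Saffron: 4·0 + 2·4 + 4·0 + 2·2 + 3·0 + 8·3 + 5·4 = 56
Nori: 4·3 + 2·3 + 4·2 + 2·4 + 3·4 + 8·2 + 5·3 = 77
The Elm: 4·4 + 2·0 + 4·3 + 2·3 + 3·2 + 8·0 + 5·2 = 50
Nori has the highest Borda score (77).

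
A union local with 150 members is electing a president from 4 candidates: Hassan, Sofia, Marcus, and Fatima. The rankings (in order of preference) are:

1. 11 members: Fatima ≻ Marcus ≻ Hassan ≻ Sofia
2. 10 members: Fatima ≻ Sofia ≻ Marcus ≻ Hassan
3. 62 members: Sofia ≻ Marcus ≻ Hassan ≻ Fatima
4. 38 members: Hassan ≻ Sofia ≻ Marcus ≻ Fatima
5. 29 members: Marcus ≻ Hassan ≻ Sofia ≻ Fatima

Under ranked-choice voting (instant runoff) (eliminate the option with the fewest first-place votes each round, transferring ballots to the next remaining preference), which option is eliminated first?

Round 1: Hassan 38, Sofia 62, Marcus 29, Fatima 21. Eliminate Fatima.

Fatima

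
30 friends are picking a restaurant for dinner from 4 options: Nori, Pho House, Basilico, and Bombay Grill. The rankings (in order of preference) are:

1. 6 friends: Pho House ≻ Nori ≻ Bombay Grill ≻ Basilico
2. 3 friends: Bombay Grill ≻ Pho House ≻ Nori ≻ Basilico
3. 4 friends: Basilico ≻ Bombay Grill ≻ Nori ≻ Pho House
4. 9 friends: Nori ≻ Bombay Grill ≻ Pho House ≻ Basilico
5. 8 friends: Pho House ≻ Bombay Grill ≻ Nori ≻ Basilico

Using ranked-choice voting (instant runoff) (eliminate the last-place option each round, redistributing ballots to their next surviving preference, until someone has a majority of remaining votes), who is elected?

Pho House

Round 1: Nori 9, Pho House 14, Basilico 4, Bombay Grill 3. Eliminate Bombay Grill.
Round 2: Nori 9, Pho House 17, Basilico 4. Pho House has a majority.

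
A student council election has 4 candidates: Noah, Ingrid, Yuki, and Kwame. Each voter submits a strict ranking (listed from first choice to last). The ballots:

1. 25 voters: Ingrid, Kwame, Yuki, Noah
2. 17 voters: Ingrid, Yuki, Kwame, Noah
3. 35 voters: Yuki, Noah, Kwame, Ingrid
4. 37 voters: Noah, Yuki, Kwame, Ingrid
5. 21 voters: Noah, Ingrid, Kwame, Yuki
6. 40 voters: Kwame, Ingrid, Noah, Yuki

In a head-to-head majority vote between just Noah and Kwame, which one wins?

Voters preferring Noah to Kwame: 93; preferring Kwame to Noah: 82.
Noah wins the head-to-head.

Noah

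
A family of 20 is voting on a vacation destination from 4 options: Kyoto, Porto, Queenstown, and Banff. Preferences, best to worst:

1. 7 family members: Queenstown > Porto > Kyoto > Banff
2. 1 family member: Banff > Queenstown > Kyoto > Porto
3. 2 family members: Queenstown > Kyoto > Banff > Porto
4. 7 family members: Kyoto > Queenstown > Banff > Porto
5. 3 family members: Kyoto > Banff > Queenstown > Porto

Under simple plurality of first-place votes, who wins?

First-place votes: Kyoto 10, Porto 0, Queenstown 9, Banff 1.
Kyoto has the most first-place votes.

Kyoto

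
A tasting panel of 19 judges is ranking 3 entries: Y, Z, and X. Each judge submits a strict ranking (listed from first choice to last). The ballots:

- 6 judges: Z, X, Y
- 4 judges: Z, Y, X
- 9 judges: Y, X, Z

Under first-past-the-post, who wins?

First-place votes: Y 9, Z 10, X 0.
Z has the most first-place votes.

Z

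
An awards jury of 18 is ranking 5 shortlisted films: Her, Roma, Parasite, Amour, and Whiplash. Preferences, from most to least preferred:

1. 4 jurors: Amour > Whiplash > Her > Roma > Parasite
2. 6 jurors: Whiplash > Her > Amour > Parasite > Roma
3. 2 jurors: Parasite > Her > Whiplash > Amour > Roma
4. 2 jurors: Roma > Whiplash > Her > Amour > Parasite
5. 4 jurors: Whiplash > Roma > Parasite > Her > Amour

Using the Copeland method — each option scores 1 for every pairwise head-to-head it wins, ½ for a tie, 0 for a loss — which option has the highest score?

Whiplash

Her: beats Roma, Parasite, and Amour; loses to Whiplash → score 3.
Roma: beats Parasite; loses to Her, Amour, and Whiplash → score 1.
Parasite: loses to Her, Roma, Amour, and Whiplash → score 0.
Amour: beats Roma and Parasite; loses to Her and Whiplash → score 2.
Whiplash: beats Her, Roma, Parasite, and Amour → score 4.
Whiplash has the best pairwise record.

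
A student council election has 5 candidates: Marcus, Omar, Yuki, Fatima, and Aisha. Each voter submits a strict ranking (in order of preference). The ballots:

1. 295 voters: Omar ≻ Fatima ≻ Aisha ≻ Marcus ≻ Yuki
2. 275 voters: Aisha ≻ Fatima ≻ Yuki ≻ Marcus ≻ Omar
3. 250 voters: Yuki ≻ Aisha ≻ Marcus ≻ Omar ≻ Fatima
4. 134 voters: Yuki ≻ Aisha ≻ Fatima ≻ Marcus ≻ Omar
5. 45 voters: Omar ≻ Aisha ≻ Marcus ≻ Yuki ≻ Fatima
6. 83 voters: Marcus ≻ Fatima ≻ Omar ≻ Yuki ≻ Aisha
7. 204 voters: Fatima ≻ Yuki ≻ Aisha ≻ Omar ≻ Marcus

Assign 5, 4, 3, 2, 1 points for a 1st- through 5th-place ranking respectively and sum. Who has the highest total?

Marcus: 295·2 + 275·2 + 250·3 + 134·2 + 45·3 + 83·5 + 204·1 = 2912
Omar: 295·5 + 275·1 + 250·2 + 134·1 + 45·5 + 83·3 + 204·2 = 3266
Yuki: 295·1 + 275·3 + 250·5 + 134·5 + 45·2 + 83·2 + 204·4 = 4112
Fatima: 295·4 + 275·4 + 250·1 + 134·3 + 45·1 + 83·4 + 204·5 = 4329
Aisha: 295·3 + 275·5 + 250·4 + 134·4 + 45·4 + 83·1 + 204·3 = 4671
Aisha has the highest Borda score (4671).

Aisha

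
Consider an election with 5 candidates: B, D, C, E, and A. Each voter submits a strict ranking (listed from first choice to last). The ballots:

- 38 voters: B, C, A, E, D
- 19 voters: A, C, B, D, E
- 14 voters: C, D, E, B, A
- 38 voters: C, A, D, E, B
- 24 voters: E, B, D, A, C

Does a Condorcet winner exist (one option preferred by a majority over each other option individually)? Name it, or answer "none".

C vs B: 71–62 for C.
C vs D: 109–24 for C.
C vs E: 109–24 for C.
C vs A: 90–43 for C.
C beats every other option head-to-head.

C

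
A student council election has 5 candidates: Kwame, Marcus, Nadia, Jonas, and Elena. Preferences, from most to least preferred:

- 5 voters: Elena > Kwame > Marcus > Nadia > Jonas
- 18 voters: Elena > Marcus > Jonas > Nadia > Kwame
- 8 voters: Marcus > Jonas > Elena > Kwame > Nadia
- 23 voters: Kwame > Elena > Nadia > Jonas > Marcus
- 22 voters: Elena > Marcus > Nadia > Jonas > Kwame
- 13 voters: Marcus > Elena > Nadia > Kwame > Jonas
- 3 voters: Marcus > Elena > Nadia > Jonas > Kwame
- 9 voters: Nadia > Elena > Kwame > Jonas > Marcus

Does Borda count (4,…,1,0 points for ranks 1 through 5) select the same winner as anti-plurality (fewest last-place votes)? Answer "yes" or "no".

yes

Borda — scores: Kwame 146, Marcus 226, Nadia 181, Jonas 117, Elena 340. Winner: Elena.
Anti-plurality — last-place votes: Kwame 43, Marcus 32, Nadia 8, Jonas 18, Elena 0. Winner: Elena.
The two methods agree.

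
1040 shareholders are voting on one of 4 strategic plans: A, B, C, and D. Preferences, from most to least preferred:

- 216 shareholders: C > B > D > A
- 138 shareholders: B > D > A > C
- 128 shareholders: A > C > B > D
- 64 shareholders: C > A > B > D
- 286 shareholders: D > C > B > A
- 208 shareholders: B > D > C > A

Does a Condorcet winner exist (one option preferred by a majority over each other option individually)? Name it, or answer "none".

Checking pairwise contests:
B beats A 848–192.
C beats B 694–346.
D beats C 632–408.
B beats D 754–286.
Every option loses at least one head-to-head, so there is no Condorcet winner.

none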